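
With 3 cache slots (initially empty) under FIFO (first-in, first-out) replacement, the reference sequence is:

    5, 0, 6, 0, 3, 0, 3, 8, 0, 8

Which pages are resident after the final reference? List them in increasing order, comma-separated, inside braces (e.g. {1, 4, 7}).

{0, 3, 8}

5: fault, frames [5]
0: fault, frames [5, 0]
6: fault, frames [5, 0, 6]
0: hit
3: fault, evict 5, frames [0, 6, 3]
0: hit
3: hit
8: fault, evict 0, frames [6, 3, 8]
0: fault, evict 6, frames [3, 8, 0]
8: hit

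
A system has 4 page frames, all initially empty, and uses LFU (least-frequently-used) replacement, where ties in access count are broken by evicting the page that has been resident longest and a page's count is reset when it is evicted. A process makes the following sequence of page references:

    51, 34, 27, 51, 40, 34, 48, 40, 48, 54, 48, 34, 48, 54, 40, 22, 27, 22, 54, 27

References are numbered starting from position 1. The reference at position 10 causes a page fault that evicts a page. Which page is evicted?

pos 1: 51 → miss, frames {51}
pos 2: 34 → miss, frames {51,34}
pos 3: 27 → miss, frames {51,34,27}
pos 4: 51 → hit
pos 5: 40 → miss, frames {51,34,27,40}
pos 6: 34 → hit
pos 7: 48 → miss, evict 27, frames {51,34,40,48}
pos 8: 40 → hit
pos 9: 48 → hit
pos 10: 54 → miss, evict 51, frames {34,40,48,54}
At position 10, page 51 is evicted.

51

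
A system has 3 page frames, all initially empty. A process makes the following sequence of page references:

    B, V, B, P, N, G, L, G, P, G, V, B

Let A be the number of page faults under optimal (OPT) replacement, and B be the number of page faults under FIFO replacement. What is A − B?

-1

Under OPT: F F . F F F F . . . F F → 8 faults.
Under FIFO: F F . F F F F . F . F F → 9 faults.
A − B = 8 − 9 = -1.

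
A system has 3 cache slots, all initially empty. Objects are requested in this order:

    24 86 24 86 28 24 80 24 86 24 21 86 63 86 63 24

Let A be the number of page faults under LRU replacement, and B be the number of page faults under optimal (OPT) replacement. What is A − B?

2

Under LRU: F F . . F . F . F . F . F . . F → 8 faults.
Under OPT: F F . . F . F . . . F . F . . . → 6 faults.
A − B = 8 − 6 = 2.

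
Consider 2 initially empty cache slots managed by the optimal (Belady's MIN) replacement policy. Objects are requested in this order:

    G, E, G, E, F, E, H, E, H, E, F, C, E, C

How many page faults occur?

G: fault, frames {G}
E: fault, frames {G,E}
G: hit
E: hit
F: fault, evict G, frames {E,F}
E: hit
H: fault, evict F, frames {E,H}
E: hit
H: hit
E: hit
F: fault, evict H, frames {E,F}
C: fault, evict F, frames {E,C}
E: hit
C: hit
Page faults: 6.

6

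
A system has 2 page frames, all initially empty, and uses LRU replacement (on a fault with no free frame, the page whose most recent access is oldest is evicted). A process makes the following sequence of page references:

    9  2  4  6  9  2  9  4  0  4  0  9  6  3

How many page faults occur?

11

9 -> miss, frames [9]
2 -> miss, frames [9, 2]
4 -> miss, evict 9, frames [2, 4]
6 -> miss, evict 2, frames [4, 6]
9 -> miss, evict 4, frames [6, 9]
2 -> miss, evict 6, frames [9, 2]
9 -> hit
4 -> miss, evict 2, frames [9, 4]
0 -> miss, evict 9, frames [4, 0]
4 -> hit
0 -> hit
9 -> miss, evict 4, frames [0, 9]
6 -> miss, evict 0, frames [9, 6]
3 -> miss, evict 9, frames [6, 3]
Page faults: 11.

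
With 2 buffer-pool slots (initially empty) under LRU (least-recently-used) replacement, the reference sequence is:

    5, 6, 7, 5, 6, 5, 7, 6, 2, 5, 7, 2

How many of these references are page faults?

11

5: fault, frames [5]
6: fault, frames [5, 6]
7: fault, evict 5, frames [6, 7]
5: fault, evict 6, frames [7, 5]
6: fault, evict 7, frames [5, 6]
5: hit
7: fault, evict 6, frames [5, 7]
6: fault, evict 5, frames [7, 6]
2: fault, evict 7, frames [6, 2]
5: fault, evict 6, frames [2, 5]
7: fault, evict 2, frames [5, 7]
2: fault, evict 5, frames [7, 2]
Page faults: 11.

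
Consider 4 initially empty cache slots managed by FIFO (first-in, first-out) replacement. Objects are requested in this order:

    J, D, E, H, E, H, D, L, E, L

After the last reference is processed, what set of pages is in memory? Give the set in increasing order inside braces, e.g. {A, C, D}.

J → fault, frames (J)
D → fault, frames (J D)
E → fault, frames (J D E)
H → fault, frames (J D E H)
E → hit
H → hit
D → hit
L → fault, evict J, frames (D E H L)
E → hit
L → hit

{D, E, H, L}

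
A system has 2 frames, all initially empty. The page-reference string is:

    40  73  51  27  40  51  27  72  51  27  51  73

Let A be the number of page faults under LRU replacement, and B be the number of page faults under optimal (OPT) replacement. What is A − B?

Under LRU: F F F F F F F F F F . F → 11 faults.
Under OPT: F F F F . F . F . F . F → 8 faults.
A − B = 11 − 8 = 3.

3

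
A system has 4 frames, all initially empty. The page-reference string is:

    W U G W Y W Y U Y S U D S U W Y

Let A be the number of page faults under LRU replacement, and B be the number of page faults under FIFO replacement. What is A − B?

Under LRU: F F F . F . . . . F . F . . F F → 8 faults.
Under FIFO: F F F . F . . . . F . F . F F F → 9 faults.
A − B = 8 − 9 = -1.

-1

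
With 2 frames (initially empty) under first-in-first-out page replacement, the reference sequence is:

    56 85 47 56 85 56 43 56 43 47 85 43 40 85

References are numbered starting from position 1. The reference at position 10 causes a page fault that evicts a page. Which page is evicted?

43

pos 1: 56 → fault, frames (56)
pos 2: 85 → fault, frames (56 85)
pos 3: 47 → fault, evict 56, frames (85 47)
pos 4: 56 → fault, evict 85, frames (47 56)
pos 5: 85 → fault, evict 47, frames (56 85)
pos 6: 56 → hit
pos 7: 43 → fault, evict 56, frames (85 43)
pos 8: 56 → fault, evict 85, frames (43 56)
pos 9: 43 → hit
pos 10: 47 → fault, evict 43, frames (56 47)
At position 10, page 43 is evicted.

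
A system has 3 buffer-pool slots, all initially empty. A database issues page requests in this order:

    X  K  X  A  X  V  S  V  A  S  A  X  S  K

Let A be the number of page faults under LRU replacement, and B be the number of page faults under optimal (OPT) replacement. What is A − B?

Under LRU: F F . F . F F . F . . F . F → 8 faults.
Under OPT: F F . F . F F . . . . F . F → 7 faults.
A − B = 8 − 7 = 1.

1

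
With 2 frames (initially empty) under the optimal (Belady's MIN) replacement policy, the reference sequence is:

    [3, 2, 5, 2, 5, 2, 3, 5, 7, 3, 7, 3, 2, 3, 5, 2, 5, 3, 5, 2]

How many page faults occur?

9

3: miss, frames (3)
2: miss, frames (3 2)
5: miss, evict 3, frames (2 5)
2: hit
5: hit
2: hit
3: miss, evict 2, frames (5 3)
5: hit
7: miss, evict 5, frames (3 7)
3: hit
7: hit
3: hit
2: miss, evict 7, frames (3 2)
3: hit
5: miss, evict 3, frames (2 5)
2: hit
5: hit
3: miss, evict 2, frames (5 3)
5: hit
2: miss, evict 3, frames (5 2)
Page faults: 9.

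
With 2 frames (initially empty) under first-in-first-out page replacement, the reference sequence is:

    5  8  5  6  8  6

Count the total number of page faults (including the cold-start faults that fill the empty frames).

5: fault, frames (5)
8: fault, frames (5 8)
5: hit
6: fault, evict 5, frames (8 6)
8: hit
6: hit
Page faults: 3.

3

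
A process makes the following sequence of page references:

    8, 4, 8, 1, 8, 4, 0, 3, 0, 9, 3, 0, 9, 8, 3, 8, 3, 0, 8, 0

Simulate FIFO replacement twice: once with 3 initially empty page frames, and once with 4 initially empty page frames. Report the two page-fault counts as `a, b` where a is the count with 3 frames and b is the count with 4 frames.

3 frames: F F . F . . F F . F . . . F . . . F . . → 8 faults.
4 frames: F F . F . . F F . F . . . F . . . . . . → 7 faults.
7 < 8: adding a frame reduced faults, as is typical.

8, 7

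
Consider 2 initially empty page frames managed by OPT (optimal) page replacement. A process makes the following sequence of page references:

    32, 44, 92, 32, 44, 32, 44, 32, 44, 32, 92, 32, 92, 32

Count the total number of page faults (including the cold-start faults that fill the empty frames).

32 -> miss, frames (32)
44 -> miss, frames (32 44)
92 -> miss, evict 44, frames (32 92)
32 -> hit
44 -> miss, evict 92, frames (32 44)
32 -> hit
44 -> hit
32 -> hit
44 -> hit
32 -> hit
92 -> miss, evict 44, frames (32 92)
32 -> hit
92 -> hit
32 -> hit
Page faults: 5.

5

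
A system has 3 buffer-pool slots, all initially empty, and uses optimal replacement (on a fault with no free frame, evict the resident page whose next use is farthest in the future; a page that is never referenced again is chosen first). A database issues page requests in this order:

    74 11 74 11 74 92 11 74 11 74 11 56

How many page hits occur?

8

74: miss, frames (74)
11: miss, frames (74 11)
74: hit
11: hit
74: hit
92: miss, frames (74 11 92)
11: hit
74: hit
11: hit
74: hit
11: hit
56: miss, evict 92, frames (74 11 56)
Hits: 8.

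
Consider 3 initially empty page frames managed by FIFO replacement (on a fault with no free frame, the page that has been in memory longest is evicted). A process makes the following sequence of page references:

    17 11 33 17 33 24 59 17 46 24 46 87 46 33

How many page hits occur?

17 → fault, frames (17)
11 → fault, frames (17 11)
33 → fault, frames (17 11 33)
17 → hit
33 → hit
24 → fault, evict 17, frames (11 33 24)
59 → fault, evict 11, frames (33 24 59)
17 → fault, evict 33, frames (24 59 17)
46 → fault, evict 24, frames (59 17 46)
24 → fault, evict 59, frames (17 46 24)
46 → hit
87 → fault, evict 17, frames (46 24 87)
46 → hit
33 → fault, evict 46, frames (24 87 33)
Hits: 4.

4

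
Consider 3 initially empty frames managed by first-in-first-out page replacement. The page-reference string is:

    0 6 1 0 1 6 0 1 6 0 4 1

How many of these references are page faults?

4

0 → miss, frames {0}
6 → miss, frames {0,6}
1 → miss, frames {0,6,1}
0 → hit
1 → hit
6 → hit
0 → hit
1 → hit
6 → hit
0 → hit
4 → miss, evict 0, frames {6,1,4}
1 → hit
Page faults: 4.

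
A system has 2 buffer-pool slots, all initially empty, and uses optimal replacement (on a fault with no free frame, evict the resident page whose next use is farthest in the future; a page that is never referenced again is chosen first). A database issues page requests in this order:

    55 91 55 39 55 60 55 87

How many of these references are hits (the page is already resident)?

55: miss, frames [55]
91: miss, frames [55, 91]
55: hit
39: miss, evict 91, frames [55, 39]
55: hit
60: miss, evict 39, frames [55, 60]
55: hit
87: miss, evict 60, frames [55, 87]
Hits: 3.

3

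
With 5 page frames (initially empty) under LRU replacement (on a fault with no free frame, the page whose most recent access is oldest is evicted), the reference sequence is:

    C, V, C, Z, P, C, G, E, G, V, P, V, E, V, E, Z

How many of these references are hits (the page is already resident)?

C -> fault, frames (C)
V -> fault, frames (C V)
C -> hit
Z -> fault, frames (V C Z)
P -> fault, frames (V C Z P)
C -> hit
G -> fault, frames (V Z P C G)
E -> fault, evict V, frames (Z P C G E)
G -> hit
V -> fault, evict Z, frames (P C E G V)
P -> hit
V -> hit
E -> hit
V -> hit
E -> hit
Z -> fault, evict C, frames (G P V E Z)
Hits: 8.

8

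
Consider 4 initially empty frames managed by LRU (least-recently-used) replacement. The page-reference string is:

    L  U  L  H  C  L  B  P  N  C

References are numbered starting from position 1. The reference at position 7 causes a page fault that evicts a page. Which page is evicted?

U

pos 1: L → miss, frames [L]
pos 2: U → miss, frames [L, U]
pos 3: L → hit
pos 4: H → miss, frames [U, L, H]
pos 5: C → miss, frames [U, L, H, C]
pos 6: L → hit
pos 7: B → miss, evict U, frames [H, C, L, B]
At position 7, page U is evicted.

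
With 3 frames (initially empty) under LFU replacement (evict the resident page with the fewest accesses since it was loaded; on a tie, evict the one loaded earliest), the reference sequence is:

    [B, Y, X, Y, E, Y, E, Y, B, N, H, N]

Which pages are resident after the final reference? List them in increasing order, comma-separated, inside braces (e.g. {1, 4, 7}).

{E, N, Y}

B → fault, frames {B}
Y → fault, frames {B,Y}
X → fault, frames {B,Y,X}
Y → hit
E → fault, evict B, frames {Y,X,E}
Y → hit
E → hit
Y → hit
B → fault, evict X, frames {Y,E,B}
N → fault, evict B, frames {Y,E,N}
H → fault, evict N, frames {Y,E,H}
N → fault, evict H, frames {Y,E,N}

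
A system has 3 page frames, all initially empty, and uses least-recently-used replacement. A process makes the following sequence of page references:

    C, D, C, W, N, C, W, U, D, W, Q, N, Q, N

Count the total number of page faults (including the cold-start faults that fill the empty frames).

C -> fault, frames (C)
D -> fault, frames (C D)
C -> hit
W -> fault, frames (D C W)
N -> fault, evict D, frames (C W N)
C -> hit
W -> hit
U -> fault, evict N, frames (C W U)
D -> fault, evict C, frames (W U D)
W -> hit
Q -> fault, evict U, frames (D W Q)
N -> fault, evict D, frames (W Q N)
Q -> hit
N -> hit
Page faults: 8.

8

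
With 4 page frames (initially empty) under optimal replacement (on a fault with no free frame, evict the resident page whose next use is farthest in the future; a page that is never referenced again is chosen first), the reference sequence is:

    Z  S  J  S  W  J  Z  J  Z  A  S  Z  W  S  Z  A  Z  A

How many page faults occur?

Z: fault, frames [Z]
S: fault, frames [Z, S]
J: fault, frames [Z, S, J]
S: hit
W: fault, frames [Z, S, J, W]
J: hit
Z: hit
J: hit
Z: hit
A: fault, evict J, frames [Z, S, W, A]
S: hit
Z: hit
W: hit
S: hit
Z: hit
A: hit
Z: hit
A: hit
Page faults: 5.

5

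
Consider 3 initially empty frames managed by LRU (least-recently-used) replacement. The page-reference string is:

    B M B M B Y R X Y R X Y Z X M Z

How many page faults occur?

B → fault, frames (B)
M → fault, frames (B M)
B → hit
M → hit
B → hit
Y → fault, frames (M B Y)
R → fault, evict M, frames (B Y R)
X → fault, evict B, frames (Y R X)
Y → hit
R → hit
X → hit
Y → hit
Z → fault, evict R, frames (X Y Z)
X → hit
M → fault, evict Y, frames (Z X M)
Z → hit
Page faults: 7.

7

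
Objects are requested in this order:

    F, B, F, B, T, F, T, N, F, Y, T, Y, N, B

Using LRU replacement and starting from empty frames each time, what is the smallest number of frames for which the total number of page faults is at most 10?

2

f=1: 14 faults
f=2: 10 faults
f=3: 8 faults
f=4: 6 faults
f=5: 5 faults
Smallest f with faults ≤ 10 is 2.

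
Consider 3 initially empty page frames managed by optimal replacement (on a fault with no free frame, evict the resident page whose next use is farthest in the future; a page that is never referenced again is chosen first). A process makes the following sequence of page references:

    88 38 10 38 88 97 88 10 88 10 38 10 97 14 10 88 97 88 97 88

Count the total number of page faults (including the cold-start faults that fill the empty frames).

88 -> miss, frames {88}
38 -> miss, frames {88,38}
10 -> miss, frames {88,38,10}
38 -> hit
88 -> hit
97 -> miss, evict 38, frames {88,10,97}
88 -> hit
10 -> hit
88 -> hit
10 -> hit
38 -> miss, evict 88, frames {10,97,38}
10 -> hit
97 -> hit
14 -> miss, evict 38, frames {10,97,14}
10 -> hit
88 -> miss, evict 14, frames {10,97,88}
97 -> hit
88 -> hit
97 -> hit
88 -> hit
Page faults: 7.

7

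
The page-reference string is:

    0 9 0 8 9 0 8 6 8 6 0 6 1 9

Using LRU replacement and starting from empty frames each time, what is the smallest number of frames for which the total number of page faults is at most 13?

2

f=1: 14 faults
f=2: 10 faults
f=3: 6 faults
f=4: 6 faults
f=5: 5 faults
Smallest f with faults ≤ 13 is 2.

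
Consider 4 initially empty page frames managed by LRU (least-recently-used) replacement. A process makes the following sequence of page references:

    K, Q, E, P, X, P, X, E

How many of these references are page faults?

5

K → miss, frames [K]
Q → miss, frames [K, Q]
E → miss, frames [K, Q, E]
P → miss, frames [K, Q, E, P]
X → miss, evict K, frames [Q, E, P, X]
P → hit
X → hit
E → hit
Page faults: 5.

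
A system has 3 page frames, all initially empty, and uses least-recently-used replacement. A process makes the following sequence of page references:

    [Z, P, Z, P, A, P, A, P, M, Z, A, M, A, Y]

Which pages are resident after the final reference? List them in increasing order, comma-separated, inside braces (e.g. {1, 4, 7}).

Z -> miss, frames {Z}
P -> miss, frames {Z,P}
Z -> hit
P -> hit
A -> miss, frames {Z,P,A}
P -> hit
A -> hit
P -> hit
M -> miss, evict Z, frames {A,P,M}
Z -> miss, evict A, frames {P,M,Z}
A -> miss, evict P, frames {M,Z,A}
M -> hit
A -> hit
Y -> miss, evict Z, frames {M,A,Y}

{A, M, Y}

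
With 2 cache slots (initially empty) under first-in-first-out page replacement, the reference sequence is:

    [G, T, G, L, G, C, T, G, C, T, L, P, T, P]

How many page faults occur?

G: miss, frames [G]
T: miss, frames [G, T]
G: hit
L: miss, evict G, frames [T, L]
G: miss, evict T, frames [L, G]
C: miss, evict L, frames [G, C]
T: miss, evict G, frames [C, T]
G: miss, evict C, frames [T, G]
C: miss, evict T, frames [G, C]
T: miss, evict G, frames [C, T]
L: miss, evict C, frames [T, L]
P: miss, evict T, frames [L, P]
T: miss, evict L, frames [P, T]
P: hit
Page faults: 12.

12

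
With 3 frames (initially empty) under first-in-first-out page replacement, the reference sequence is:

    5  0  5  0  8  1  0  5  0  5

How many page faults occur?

6

5 → fault, frames (5)
0 → fault, frames (5 0)
5 → hit
0 → hit
8 → fault, frames (5 0 8)
1 → fault, evict 5, frames (0 8 1)
0 → hit
5 → fault, evict 0, frames (8 1 5)
0 → fault, evict 8, frames (1 5 0)
5 → hit
Page faults: 6.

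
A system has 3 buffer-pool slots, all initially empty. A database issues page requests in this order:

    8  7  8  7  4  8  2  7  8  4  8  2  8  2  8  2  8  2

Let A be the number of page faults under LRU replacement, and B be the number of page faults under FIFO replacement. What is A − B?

Under LRU: F F . . F . F F . F . F . . . . . . → 7 faults.
Under FIFO: F F . . F . F . F . . . . . . . . . → 5 faults.
A − B = 7 − 5 = 2.

2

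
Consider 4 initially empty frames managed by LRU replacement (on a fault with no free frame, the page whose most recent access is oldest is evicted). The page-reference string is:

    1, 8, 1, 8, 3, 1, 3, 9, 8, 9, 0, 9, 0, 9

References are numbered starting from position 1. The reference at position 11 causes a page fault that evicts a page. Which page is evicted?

1

pos 1: 1 → miss, frames [1]
pos 2: 8 → miss, frames [1, 8]
pos 3: 1 → hit
pos 4: 8 → hit
pos 5: 3 → miss, frames [1, 8, 3]
pos 6: 1 → hit
pos 7: 3 → hit
pos 8: 9 → miss, frames [8, 1, 3, 9]
pos 9: 8 → hit
pos 10: 9 → hit
pos 11: 0 → miss, evict 1, frames [3, 8, 9, 0]
At position 11, page 1 is evicted.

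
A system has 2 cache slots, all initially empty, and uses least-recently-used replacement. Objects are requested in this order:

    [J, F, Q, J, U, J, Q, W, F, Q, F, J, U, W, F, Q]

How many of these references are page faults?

J -> fault, frames (J)
F -> fault, frames (J F)
Q -> fault, evict J, frames (F Q)
J -> fault, evict F, frames (Q J)
U -> fault, evict Q, frames (J U)
J -> hit
Q -> fault, evict U, frames (J Q)
W -> fault, evict J, frames (Q W)
F -> fault, evict Q, frames (W F)
Q -> fault, evict W, frames (F Q)
F -> hit
J -> fault, evict Q, frames (F J)
U -> fault, evict F, frames (J U)
W -> fault, evict J, frames (U W)
F -> fault, evict U, frames (W F)
Q -> fault, evict W, frames (F Q)
Page faults: 14.

14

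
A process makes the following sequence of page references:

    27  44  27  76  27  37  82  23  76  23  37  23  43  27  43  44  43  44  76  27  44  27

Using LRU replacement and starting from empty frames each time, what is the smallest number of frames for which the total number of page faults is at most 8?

f=1: 22 faults
f=2: 14 faults
f=3: 13 faults
f=4: 11 faults
f=5: 10 faults
f=6: 8 faults
f=7: 7 faults
Smallest f with faults ≤ 8 is 6.

6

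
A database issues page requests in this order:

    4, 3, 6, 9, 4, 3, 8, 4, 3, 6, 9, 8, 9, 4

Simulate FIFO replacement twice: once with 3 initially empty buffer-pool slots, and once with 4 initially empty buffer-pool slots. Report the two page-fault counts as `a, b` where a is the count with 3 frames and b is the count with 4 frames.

10, 11

3 frames: F F F F F F F . . F F . . F → 10 faults.
4 frames: F F F F . . F F F F F F . F → 11 faults.
11 > 10: adding a frame increased faults — Belady's anomaly.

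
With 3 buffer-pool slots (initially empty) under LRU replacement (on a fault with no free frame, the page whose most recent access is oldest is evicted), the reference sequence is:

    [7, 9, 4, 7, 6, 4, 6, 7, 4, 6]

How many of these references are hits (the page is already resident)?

6

7 → fault, frames {7}
9 → fault, frames {7,9}
4 → fault, frames {7,9,4}
7 → hit
6 → fault, evict 9, frames {4,7,6}
4 → hit
6 → hit
7 → hit
4 → hit
6 → hit
Hits: 6.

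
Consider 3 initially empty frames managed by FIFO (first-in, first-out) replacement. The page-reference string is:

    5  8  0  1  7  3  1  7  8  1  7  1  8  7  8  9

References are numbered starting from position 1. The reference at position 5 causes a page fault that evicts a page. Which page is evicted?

8

pos 1: 5 -> miss, frames (5)
pos 2: 8 -> miss, frames (5 8)
pos 3: 0 -> miss, frames (5 8 0)
pos 4: 1 -> miss, evict 5, frames (8 0 1)
pos 5: 7 -> miss, evict 8, frames (0 1 7)
At position 5, page 8 is evicted.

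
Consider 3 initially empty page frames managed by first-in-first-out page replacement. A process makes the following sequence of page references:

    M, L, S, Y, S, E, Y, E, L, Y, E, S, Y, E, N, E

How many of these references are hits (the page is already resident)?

6

M → miss, frames {M}
L → miss, frames {M,L}
S → miss, frames {M,L,S}
Y → miss, evict M, frames {L,S,Y}
S → hit
E → miss, evict L, frames {S,Y,E}
Y → hit
E → hit
L → miss, evict S, frames {Y,E,L}
Y → hit
E → hit
S → miss, evict Y, frames {E,L,S}
Y → miss, evict E, frames {L,S,Y}
E → miss, evict L, frames {S,Y,E}
N → miss, evict S, frames {Y,E,N}
E → hit
Hits: 6.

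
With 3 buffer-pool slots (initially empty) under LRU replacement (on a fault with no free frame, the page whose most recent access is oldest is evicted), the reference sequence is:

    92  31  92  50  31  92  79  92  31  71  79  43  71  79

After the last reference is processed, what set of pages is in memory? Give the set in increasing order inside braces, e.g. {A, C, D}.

92 → miss, frames [92]
31 → miss, frames [92, 31]
92 → hit
50 → miss, frames [31, 92, 50]
31 → hit
92 → hit
79 → miss, evict 50, frames [31, 92, 79]
92 → hit
31 → hit
71 → miss, evict 79, frames [92, 31, 71]
79 → miss, evict 92, frames [31, 71, 79]
43 → miss, evict 31, frames [71, 79, 43]
71 → hit
79 → hit

{43, 71, 79}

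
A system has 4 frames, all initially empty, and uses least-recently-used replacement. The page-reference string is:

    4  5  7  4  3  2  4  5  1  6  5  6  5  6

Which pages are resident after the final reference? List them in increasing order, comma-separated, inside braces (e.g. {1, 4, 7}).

{1, 4, 5, 6}

4 → miss, frames {4}
5 → miss, frames {4,5}
7 → miss, frames {4,5,7}
4 → hit
3 → miss, frames {5,7,4,3}
2 → miss, evict 5, frames {7,4,3,2}
4 → hit
5 → miss, evict 7, frames {3,2,4,5}
1 → miss, evict 3, frames {2,4,5,1}
6 → miss, evict 2, frames {4,5,1,6}
5 → hit
6 → hit
5 → hit
6 → hit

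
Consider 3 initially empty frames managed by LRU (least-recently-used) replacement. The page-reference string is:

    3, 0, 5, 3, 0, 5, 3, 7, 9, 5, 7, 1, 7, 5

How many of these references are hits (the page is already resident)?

7

3: fault, frames (3)
0: fault, frames (3 0)
5: fault, frames (3 0 5)
3: hit
0: hit
5: hit
3: hit
7: fault, evict 0, frames (5 3 7)
9: fault, evict 5, frames (3 7 9)
5: fault, evict 3, frames (7 9 5)
7: hit
1: fault, evict 9, frames (5 7 1)
7: hit
5: hit
Hits: 7.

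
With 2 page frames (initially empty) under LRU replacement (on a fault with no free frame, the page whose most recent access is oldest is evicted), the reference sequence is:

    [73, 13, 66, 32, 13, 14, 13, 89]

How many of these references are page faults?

73 → miss, frames {73}
13 → miss, frames {73,13}
66 → miss, evict 73, frames {13,66}
32 → miss, evict 13, frames {66,32}
13 → miss, evict 66, frames {32,13}
14 → miss, evict 32, frames {13,14}
13 → hit
89 → miss, evict 14, frames {13,89}
Page faults: 7.

7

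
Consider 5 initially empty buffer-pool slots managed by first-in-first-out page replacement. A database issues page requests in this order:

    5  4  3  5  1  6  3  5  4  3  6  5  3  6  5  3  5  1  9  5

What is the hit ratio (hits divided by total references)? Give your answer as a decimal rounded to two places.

5 -> fault, frames {5}
4 -> fault, frames {5,4}
3 -> fault, frames {5,4,3}
5 -> hit
1 -> fault, frames {5,4,3,1}
6 -> fault, frames {5,4,3,1,6}
3 -> hit
5 -> hit
4 -> hit
3 -> hit
6 -> hit
5 -> hit
3 -> hit
6 -> hit
5 -> hit
3 -> hit
5 -> hit
1 -> hit
9 -> fault, evict 5, frames {4,3,1,6,9}
5 -> fault, evict 4, frames {3,1,6,9,5}
Hits: 13 of 20 references → 13/20 = 0.6500.

0.65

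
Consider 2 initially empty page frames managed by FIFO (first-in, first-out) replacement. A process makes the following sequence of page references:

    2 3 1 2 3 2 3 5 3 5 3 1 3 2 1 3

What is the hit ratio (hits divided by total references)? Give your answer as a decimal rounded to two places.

2 -> miss, frames {2}
3 -> miss, frames {2,3}
1 -> miss, evict 2, frames {3,1}
2 -> miss, evict 3, frames {1,2}
3 -> miss, evict 1, frames {2,3}
2 -> hit
3 -> hit
5 -> miss, evict 2, frames {3,5}
3 -> hit
5 -> hit
3 -> hit
1 -> miss, evict 3, frames {5,1}
3 -> miss, evict 5, frames {1,3}
2 -> miss, evict 1, frames {3,2}
1 -> miss, evict 3, frames {2,1}
3 -> miss, evict 2, frames {1,3}
Hits: 5 of 16 references → 5/16 = 0.3125.

0.31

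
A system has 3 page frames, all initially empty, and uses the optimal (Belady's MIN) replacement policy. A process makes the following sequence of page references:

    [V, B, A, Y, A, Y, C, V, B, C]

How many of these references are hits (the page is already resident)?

4

V → fault, frames (V)
B → fault, frames (V B)
A → fault, frames (V B A)
Y → fault, evict B, frames (V A Y)
A → hit
Y → hit
C → fault, evict Y, frames (V A C)
V → hit
B → fault, evict A, frames (V C B)
C → hit
Hits: 4.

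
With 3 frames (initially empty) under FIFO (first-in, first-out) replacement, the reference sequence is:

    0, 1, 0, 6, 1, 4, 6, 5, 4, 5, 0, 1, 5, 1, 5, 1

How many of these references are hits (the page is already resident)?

9

0 → fault, frames [0]
1 → fault, frames [0, 1]
0 → hit
6 → fault, frames [0, 1, 6]
1 → hit
4 → fault, evict 0, frames [1, 6, 4]
6 → hit
5 → fault, evict 1, frames [6, 4, 5]
4 → hit
5 → hit
0 → fault, evict 6, frames [4, 5, 0]
1 → fault, evict 4, frames [5, 0, 1]
5 → hit
1 → hit
5 → hit
1 → hit
Hits: 9.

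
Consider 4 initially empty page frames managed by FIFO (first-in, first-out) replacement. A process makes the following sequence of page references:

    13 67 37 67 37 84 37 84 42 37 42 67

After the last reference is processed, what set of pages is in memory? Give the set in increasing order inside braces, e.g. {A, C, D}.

{37, 42, 67, 84}

13 -> miss, frames [13]
67 -> miss, frames [13, 67]
37 -> miss, frames [13, 67, 37]
67 -> hit
37 -> hit
84 -> miss, frames [13, 67, 37, 84]
37 -> hit
84 -> hit
42 -> miss, evict 13, frames [67, 37, 84, 42]
37 -> hit
42 -> hit
67 -> hit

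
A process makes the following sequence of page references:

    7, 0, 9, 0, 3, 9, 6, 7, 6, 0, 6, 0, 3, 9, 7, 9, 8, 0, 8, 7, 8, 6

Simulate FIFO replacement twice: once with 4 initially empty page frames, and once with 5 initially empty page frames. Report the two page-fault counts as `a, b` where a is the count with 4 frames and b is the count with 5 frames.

4 frames: F F F . F . F F . F . . . F . . F . . . . F → 10 faults.
5 frames: F F F . F . F . . . . . . . . . F . . F . . → 7 faults.
7 < 10: adding a frame reduced faults, as is typical.

10, 7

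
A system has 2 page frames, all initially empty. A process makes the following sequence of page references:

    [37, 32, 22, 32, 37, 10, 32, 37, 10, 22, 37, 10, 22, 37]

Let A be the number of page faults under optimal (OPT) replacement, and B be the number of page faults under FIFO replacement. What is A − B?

-4

Under OPT: F F F . F F . F . F . F . F → 9 faults.
Under FIFO: F F F . F F F F F F F F F F → 13 faults.
A − B = 9 − 13 = -4.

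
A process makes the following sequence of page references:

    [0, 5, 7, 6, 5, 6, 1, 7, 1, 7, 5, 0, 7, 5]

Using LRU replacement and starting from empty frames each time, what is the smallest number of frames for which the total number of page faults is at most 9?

3

f=1: 14 faults
f=2: 11 faults
f=3: 8 faults
f=4: 6 faults
f=5: 5 faults
Smallest f with faults ≤ 9 is 3.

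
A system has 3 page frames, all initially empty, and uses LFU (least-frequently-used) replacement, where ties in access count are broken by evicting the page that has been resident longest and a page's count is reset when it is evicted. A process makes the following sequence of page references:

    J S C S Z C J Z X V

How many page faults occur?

8

J → miss, frames [J]
S → miss, frames [J, S]
C → miss, frames [J, S, C]
S → hit
Z → miss, evict J, frames [S, C, Z]
C → hit
J → miss, evict Z, frames [S, C, J]
Z → miss, evict J, frames [S, C, Z]
X → miss, evict Z, frames [S, C, X]
V → miss, evict X, frames [S, C, V]
Page faults: 8.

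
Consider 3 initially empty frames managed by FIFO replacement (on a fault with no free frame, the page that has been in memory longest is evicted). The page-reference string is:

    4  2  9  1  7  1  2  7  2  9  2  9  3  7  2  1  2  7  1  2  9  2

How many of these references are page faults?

4 -> miss, frames {4}
2 -> miss, frames {4,2}
9 -> miss, frames {4,2,9}
1 -> miss, evict 4, frames {2,9,1}
7 -> miss, evict 2, frames {9,1,7}
1 -> hit
2 -> miss, evict 9, frames {1,7,2}
7 -> hit
2 -> hit
9 -> miss, evict 1, frames {7,2,9}
2 -> hit
9 -> hit
3 -> miss, evict 7, frames {2,9,3}
7 -> miss, evict 2, frames {9,3,7}
2 -> miss, evict 9, frames {3,7,2}
1 -> miss, evict 3, frames {7,2,1}
2 -> hit
7 -> hit
1 -> hit
2 -> hit
9 -> miss, evict 7, frames {2,1,9}
2 -> hit
Page faults: 12.

12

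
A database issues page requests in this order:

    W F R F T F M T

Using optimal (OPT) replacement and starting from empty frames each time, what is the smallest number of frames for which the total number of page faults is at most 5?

2

f=1: 8 faults
f=2: 5 faults
f=3: 5 faults
f=4: 5 faults
f=5: 5 faults
Smallest f with faults ≤ 5 is 2.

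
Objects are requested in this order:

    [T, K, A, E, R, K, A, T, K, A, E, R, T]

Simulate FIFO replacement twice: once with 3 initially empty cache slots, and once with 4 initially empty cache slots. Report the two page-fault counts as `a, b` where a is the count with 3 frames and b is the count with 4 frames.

10, 11

3 frames: F F F F F F F F . . F F . → 10 faults.
4 frames: F F F F F . . F F F F F F → 11 faults.
11 > 10: adding a frame increased faults — Belady's anomaly.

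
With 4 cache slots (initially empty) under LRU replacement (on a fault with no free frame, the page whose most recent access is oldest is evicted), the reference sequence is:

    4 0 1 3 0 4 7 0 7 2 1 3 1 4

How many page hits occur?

4: fault, frames (4)
0: fault, frames (4 0)
1: fault, frames (4 0 1)
3: fault, frames (4 0 1 3)
0: hit
4: hit
7: fault, evict 1, frames (3 0 4 7)
0: hit
7: hit
2: fault, evict 3, frames (4 0 7 2)
1: fault, evict 4, frames (0 7 2 1)
3: fault, evict 0, frames (7 2 1 3)
1: hit
4: fault, evict 7, frames (2 3 1 4)
Hits: 5.

5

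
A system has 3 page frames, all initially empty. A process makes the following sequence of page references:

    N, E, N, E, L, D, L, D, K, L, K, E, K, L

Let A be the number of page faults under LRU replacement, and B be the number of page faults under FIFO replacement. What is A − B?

-1

Under LRU: F F . . F F . . F . . F . . → 6 faults.
Under FIFO: F F . . F F . . F . . F . F → 7 faults.
A − B = 6 − 7 = -1.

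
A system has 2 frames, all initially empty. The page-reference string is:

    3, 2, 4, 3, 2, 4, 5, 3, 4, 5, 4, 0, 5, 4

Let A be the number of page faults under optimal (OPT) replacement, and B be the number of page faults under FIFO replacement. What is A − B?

Under OPT: F F F . F . F F . F . F . F → 9 faults.
Under FIFO: F F F F F F F F F F . F . F → 12 faults.
A − B = 9 − 12 = -3.

-3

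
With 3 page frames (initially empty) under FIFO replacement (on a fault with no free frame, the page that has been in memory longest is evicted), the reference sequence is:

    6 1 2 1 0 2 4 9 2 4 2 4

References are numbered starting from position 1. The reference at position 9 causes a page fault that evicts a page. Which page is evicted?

pos 1: 6 → miss, frames {6}
pos 2: 1 → miss, frames {6,1}
pos 3: 2 → miss, frames {6,1,2}
pos 4: 1 → hit
pos 5: 0 → miss, evict 6, frames {1,2,0}
pos 6: 2 → hit
pos 7: 4 → miss, evict 1, frames {2,0,4}
pos 8: 9 → miss, evict 2, frames {0,4,9}
pos 9: 2 → miss, evict 0, frames {4,9,2}
At position 9, page 0 is evicted.

0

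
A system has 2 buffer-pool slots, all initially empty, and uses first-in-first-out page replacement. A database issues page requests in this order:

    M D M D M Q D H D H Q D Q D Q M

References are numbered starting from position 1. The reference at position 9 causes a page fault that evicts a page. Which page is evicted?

Q

pos 1: M → fault, frames (M)
pos 2: D → fault, frames (M D)
pos 3: M → hit
pos 4: D → hit
pos 5: M → hit
pos 6: Q → fault, evict M, frames (D Q)
pos 7: D → hit
pos 8: H → fault, evict D, frames (Q H)
pos 9: D → fault, evict Q, frames (H D)
At position 9, page Q is evicted.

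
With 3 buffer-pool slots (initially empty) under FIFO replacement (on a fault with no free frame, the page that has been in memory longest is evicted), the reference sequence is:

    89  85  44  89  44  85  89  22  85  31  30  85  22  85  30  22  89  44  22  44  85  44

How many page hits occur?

11

89 -> miss, frames [89]
85 -> miss, frames [89, 85]
44 -> miss, frames [89, 85, 44]
89 -> hit
44 -> hit
85 -> hit
89 -> hit
22 -> miss, evict 89, frames [85, 44, 22]
85 -> hit
31 -> miss, evict 85, frames [44, 22, 31]
30 -> miss, evict 44, frames [22, 31, 30]
85 -> miss, evict 22, frames [31, 30, 85]
22 -> miss, evict 31, frames [30, 85, 22]
85 -> hit
30 -> hit
22 -> hit
89 -> miss, evict 30, frames [85, 22, 89]
44 -> miss, evict 85, frames [22, 89, 44]
22 -> hit
44 -> hit
85 -> miss, evict 22, frames [89, 44, 85]
44 -> hit
Hits: 11.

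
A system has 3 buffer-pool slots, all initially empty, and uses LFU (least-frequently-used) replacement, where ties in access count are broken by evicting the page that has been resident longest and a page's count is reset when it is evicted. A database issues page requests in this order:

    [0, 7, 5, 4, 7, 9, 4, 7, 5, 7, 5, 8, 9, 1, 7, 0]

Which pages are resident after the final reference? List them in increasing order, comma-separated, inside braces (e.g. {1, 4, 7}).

0 -> miss, frames {0}
7 -> miss, frames {0,7}
5 -> miss, frames {0,7,5}
4 -> miss, evict 0, frames {7,5,4}
7 -> hit
9 -> miss, evict 5, frames {7,4,9}
4 -> hit
7 -> hit
5 -> miss, evict 9, frames {7,4,5}
7 -> hit
5 -> hit
8 -> miss, evict 4, frames {7,5,8}
9 -> miss, evict 8, frames {7,5,9}
1 -> miss, evict 9, frames {7,5,1}
7 -> hit
0 -> miss, evict 1, frames {7,5,0}

{0, 5, 7}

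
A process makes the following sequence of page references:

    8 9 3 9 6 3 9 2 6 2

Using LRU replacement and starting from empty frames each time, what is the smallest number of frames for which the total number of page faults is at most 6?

f=1: 10 faults
f=2: 8 faults
f=3: 6 faults
f=4: 5 faults
f=5: 5 faults
Smallest f with faults ≤ 6 is 3.

3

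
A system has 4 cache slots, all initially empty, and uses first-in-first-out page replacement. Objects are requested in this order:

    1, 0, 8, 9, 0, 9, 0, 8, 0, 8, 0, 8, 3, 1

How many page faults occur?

6

1 → miss, frames {1}
0 → miss, frames {1,0}
8 → miss, frames {1,0,8}
9 → miss, frames {1,0,8,9}
0 → hit
9 → hit
0 → hit
8 → hit
0 → hit
8 → hit
0 → hit
8 → hit
3 → miss, evict 1, frames {0,8,9,3}
1 → miss, evict 0, frames {8,9,3,1}
Page faults: 6.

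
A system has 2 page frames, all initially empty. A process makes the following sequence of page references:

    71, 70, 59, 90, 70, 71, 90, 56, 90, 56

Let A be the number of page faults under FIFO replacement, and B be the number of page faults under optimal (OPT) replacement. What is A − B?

Under FIFO: F F F F F F F F . . → 8 faults.
Under OPT: F F F F . F . F . . → 6 faults.
A − B = 8 − 6 = 2.

2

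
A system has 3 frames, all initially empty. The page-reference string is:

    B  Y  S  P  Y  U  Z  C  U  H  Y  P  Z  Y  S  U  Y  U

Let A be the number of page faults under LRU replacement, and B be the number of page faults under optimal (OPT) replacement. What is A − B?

2

Under LRU: F F F F . F F F . F F F F . F F . . → 13 faults.
Under OPT: F F F F . F F F . F . F F . F . . . → 11 faults.
A − B = 13 − 11 = 2.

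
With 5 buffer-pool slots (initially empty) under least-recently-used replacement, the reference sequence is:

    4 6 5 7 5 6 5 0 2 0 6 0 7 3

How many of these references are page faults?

4: miss, frames [4]
6: miss, frames [4, 6]
5: miss, frames [4, 6, 5]
7: miss, frames [4, 6, 5, 7]
5: hit
6: hit
5: hit
0: miss, frames [4, 7, 6, 5, 0]
2: miss, evict 4, frames [7, 6, 5, 0, 2]
0: hit
6: hit
0: hit
7: hit
3: miss, evict 5, frames [2, 6, 0, 7, 3]
Page faults: 7.

7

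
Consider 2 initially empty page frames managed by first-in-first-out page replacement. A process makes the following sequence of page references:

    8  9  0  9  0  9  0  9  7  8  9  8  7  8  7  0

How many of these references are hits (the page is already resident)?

7

8: miss, frames {8}
9: miss, frames {8,9}
0: miss, evict 8, frames {9,0}
9: hit
0: hit
9: hit
0: hit
9: hit
7: miss, evict 9, frames {0,7}
8: miss, evict 0, frames {7,8}
9: miss, evict 7, frames {8,9}
8: hit
7: miss, evict 8, frames {9,7}
8: miss, evict 9, frames {7,8}
7: hit
0: miss, evict 7, frames {8,0}
Hits: 7.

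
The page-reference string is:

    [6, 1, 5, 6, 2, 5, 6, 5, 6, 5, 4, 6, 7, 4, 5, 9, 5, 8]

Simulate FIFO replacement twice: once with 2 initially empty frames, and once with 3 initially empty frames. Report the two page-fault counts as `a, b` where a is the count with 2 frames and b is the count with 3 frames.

2 frames: F F F F F F F . . . F . F . F F . F → 12 faults.
3 frames: F F F . F . F . . . F . F . F F . F → 10 faults.
10 < 12: adding a frame reduced faults, as is typical.

12, 10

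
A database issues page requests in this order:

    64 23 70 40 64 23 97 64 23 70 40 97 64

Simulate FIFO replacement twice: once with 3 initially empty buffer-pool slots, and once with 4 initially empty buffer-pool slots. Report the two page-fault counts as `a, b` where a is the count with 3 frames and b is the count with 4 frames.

10, 11

3 frames: F F F F F F F . . F F . F → 10 faults.
4 frames: F F F F . . F F F F F F F → 11 faults.
11 > 10: adding a frame increased faults — Belady's anomaly.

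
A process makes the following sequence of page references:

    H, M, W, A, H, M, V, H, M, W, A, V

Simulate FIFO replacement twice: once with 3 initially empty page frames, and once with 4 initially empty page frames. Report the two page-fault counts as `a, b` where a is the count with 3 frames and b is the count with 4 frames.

9, 10

3 frames: F F F F F F F . . F F . → 9 faults.
4 frames: F F F F . . F F F F F F → 10 faults.
10 > 9: adding a frame increased faults — Belady's anomaly.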